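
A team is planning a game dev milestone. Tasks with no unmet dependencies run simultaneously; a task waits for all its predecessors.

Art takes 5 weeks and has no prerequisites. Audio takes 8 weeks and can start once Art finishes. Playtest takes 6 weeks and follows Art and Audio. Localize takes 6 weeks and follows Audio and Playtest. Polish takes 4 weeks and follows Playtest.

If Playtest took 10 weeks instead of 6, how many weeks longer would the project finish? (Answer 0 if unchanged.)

Critical path before the change: Art→Audio→Playtest→Localize = 5+8+6+6 = 25 giving 25 weeks.
Playtest lies on that path, so at 10 weeks the path becomes 29 weeks.
That remains the longest chain; total 29 weeks.
Change in finish: 29 − 25 = +4 weeks.

4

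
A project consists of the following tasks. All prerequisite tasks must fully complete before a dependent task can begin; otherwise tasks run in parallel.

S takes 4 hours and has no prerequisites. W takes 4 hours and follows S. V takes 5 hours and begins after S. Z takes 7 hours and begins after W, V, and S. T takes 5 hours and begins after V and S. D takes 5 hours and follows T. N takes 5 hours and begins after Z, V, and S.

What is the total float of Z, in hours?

0

Critical path: S→V→Z→N = 4+5+7+5 = 21, so the finish is 21 hours.
Longest path through Z: 21 hours (earliest finish 16, latest finish 16).
So Z can slip 16 − 16 = 0 hours.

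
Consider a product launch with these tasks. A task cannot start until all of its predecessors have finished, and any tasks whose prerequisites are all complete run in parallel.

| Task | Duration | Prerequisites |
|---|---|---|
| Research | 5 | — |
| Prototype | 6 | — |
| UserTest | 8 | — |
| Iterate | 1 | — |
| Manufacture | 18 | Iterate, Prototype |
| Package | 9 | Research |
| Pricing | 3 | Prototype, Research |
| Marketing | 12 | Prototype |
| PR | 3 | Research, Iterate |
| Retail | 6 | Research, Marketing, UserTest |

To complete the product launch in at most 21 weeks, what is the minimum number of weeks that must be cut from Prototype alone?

3

Current finish: 24 weeks; target: 21.
Prototype is on every critical path, so each week cut from Prototype cuts the finish by one (this holds down to a finish of 19).
Need 24 − 21 = 3 weeks off Prototype → Prototype becomes 3 weeks, finish becomes 21.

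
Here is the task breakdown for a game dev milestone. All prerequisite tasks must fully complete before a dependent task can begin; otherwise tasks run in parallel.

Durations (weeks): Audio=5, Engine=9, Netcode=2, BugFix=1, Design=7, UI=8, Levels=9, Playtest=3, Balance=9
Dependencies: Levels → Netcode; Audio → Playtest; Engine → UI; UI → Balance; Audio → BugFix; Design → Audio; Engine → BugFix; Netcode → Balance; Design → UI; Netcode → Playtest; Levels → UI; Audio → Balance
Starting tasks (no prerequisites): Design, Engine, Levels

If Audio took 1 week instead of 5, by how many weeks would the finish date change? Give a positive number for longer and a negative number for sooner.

Baseline: Engine→UI→Balance = 9+8+9 = 26 → 26 weeks.
Audio has 5 weeks of float (longest path through it is 21).
The critical path is still Engine→UI→Balance; finish is now 26 weeks.
Change in finish: 26 − 26 = +0 weeks.

0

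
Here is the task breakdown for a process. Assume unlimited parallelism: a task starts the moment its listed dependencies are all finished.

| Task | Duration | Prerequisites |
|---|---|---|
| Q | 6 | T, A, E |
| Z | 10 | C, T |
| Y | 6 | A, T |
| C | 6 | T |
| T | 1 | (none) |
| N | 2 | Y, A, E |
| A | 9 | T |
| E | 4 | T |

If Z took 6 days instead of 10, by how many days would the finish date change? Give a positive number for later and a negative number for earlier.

0

Actual critical path: T→A→Y→N = 1+9+6+2 = 18 ⇒ 18 days.
Z is off the critical path — its longest chain is 17 days, giving 1 of slack.
The critical path is still T→A→Y→N; finish is now 18 days.
Change in finish: 18 − 18 = +0 days.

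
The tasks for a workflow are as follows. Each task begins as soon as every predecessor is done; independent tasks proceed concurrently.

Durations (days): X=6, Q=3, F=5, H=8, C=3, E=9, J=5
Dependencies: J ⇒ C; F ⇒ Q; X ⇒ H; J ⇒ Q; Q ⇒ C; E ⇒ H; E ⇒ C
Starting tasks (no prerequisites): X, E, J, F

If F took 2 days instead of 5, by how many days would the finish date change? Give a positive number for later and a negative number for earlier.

Baseline: E→H = 9+8 = 17 → 17 days.
F is off the critical path — its longest chain is 11 days, giving 6 of slack.
No other chain overtakes it, so the finish is 17 days.
Change in finish: 17 − 17 = +0 days.

0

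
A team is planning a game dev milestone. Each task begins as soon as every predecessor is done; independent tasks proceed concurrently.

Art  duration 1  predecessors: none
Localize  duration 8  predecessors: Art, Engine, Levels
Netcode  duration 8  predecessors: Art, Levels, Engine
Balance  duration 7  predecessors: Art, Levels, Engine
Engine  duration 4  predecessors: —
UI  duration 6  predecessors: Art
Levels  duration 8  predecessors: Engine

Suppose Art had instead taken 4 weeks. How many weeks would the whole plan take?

20

Baseline: Engine→Levels→Netcode = 4+8+8 = 20 → 20 weeks.
Art has 11 weeks of float (longest path through it is 9).
That remains the longest chain; total 20 weeks.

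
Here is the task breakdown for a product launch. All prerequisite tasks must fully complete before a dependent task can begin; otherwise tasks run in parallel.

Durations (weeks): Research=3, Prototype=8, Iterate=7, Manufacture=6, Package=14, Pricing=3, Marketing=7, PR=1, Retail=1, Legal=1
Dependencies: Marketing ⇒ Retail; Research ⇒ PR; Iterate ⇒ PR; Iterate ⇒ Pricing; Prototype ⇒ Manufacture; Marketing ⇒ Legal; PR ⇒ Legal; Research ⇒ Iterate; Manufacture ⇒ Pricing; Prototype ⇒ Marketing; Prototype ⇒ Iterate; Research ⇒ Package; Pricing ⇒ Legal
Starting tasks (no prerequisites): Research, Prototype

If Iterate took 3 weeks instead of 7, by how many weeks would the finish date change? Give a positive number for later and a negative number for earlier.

As given, the longest chain is Prototype→Iterate→Pricing→Legal = 8+7+3+1 = 19, so the finish is 19 weeks.
Since Iterate is critical, the -4 change carries straight to that chain (now 15 weeks).
Now Prototype→Manufacture→Pricing→Legal = 8+6+3+1 = 18 is longest, so the finish becomes 18 weeks.
Change in finish: 18 − 19 = -1 weeks.

-1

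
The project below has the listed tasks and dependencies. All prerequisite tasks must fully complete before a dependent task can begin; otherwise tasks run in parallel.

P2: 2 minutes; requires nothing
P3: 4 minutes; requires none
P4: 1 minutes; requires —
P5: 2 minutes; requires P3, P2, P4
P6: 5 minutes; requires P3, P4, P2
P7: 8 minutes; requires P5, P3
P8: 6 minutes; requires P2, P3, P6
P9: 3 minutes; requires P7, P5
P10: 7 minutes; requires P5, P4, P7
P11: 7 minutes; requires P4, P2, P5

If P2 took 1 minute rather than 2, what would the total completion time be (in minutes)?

Critical path before the change: P3→P5→P7→P10 = 4+2+8+7 = 21 giving 21 minutes.
The longest path through P2 is only 19 minutes, so P2 has float 2.
No other chain overtakes it, so the finish is 21 minutes.

21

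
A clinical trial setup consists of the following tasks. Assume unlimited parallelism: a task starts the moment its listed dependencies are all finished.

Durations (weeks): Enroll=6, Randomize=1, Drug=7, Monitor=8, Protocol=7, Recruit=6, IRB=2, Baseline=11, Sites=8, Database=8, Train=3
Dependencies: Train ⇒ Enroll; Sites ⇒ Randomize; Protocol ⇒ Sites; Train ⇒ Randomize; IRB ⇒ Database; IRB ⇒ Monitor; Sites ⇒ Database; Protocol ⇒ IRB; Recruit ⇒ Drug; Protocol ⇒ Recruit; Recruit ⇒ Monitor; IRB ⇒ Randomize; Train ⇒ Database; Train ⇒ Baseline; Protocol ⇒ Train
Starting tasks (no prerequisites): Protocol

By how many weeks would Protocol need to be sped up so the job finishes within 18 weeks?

Current finish: 23 weeks; target: 18.
Protocol is on every critical path, so each week cut from Protocol cuts the finish by one (this holds down to a finish of 17).
Need 23 − 18 = 5 weeks off Protocol → Protocol becomes 2 weeks, finish becomes 18.

5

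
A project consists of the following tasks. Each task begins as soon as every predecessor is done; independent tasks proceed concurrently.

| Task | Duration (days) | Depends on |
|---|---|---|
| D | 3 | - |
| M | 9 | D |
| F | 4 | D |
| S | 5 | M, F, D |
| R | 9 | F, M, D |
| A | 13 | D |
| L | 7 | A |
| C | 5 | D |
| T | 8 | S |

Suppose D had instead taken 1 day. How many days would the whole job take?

Baseline: D→M→S→T = 3+9+5+8 = 25 → 25 days.
Since D is critical, the -2 change carries straight to that chain (now 23 days).
No other chain overtakes it, so the finish is 23 days.

23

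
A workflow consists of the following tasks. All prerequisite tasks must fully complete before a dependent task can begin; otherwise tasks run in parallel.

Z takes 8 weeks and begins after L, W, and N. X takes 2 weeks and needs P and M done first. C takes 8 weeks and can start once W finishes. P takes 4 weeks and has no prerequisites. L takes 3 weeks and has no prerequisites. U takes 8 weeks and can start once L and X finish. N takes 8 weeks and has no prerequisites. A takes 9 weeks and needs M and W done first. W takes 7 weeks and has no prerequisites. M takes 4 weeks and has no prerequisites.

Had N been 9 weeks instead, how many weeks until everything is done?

17

As given, the longest chain is N→Z = 8+8 = 16, so the finish is 16 weeks.
Since N is critical, the +1 change carries straight to that chain (now 17 weeks).
The critical path is still N→Z; finish is now 17 weeks.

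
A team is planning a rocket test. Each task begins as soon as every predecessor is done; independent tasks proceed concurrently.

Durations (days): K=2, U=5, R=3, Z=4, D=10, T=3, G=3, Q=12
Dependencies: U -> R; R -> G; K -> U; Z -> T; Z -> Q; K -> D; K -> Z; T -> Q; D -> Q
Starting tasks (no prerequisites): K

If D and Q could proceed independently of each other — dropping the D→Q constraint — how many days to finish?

21

Before: longest chain K→D→Q = 2+10+12 = 24, finish 24.
Without D→Q, Q's earliest start moves from 12 to 9.
After: K→Z→T→Q = 2+4+3+12 = 21 → 21 days.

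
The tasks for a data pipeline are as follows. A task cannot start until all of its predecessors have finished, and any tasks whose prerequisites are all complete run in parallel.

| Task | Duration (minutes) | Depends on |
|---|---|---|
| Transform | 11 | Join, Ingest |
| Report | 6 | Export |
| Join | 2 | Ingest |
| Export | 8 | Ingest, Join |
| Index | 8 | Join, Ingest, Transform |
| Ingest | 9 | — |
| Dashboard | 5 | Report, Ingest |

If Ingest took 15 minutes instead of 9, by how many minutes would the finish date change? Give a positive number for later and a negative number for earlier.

6

Actual critical path: Ingest→Join→Transform→Index = 9+2+11+8 = 30 ⇒ 30 minutes.
Ingest lies on that path, so at 15 minutes the path becomes 36 minutes.
That remains the longest chain; total 36 minutes.
Change in finish: 36 − 30 = +6 minutes.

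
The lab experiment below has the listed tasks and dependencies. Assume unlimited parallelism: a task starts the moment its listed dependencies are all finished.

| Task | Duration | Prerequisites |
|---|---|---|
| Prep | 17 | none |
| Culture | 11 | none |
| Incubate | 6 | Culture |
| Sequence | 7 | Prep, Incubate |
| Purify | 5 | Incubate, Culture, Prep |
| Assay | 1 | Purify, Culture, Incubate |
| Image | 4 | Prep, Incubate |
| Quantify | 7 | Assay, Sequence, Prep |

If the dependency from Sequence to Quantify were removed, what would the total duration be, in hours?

30

Original critical path: Prep→Sequence→Quantify = 17+7+7 = 31 ⇒ 31 hours.
Without Sequence→Quantify, Quantify's earliest start moves from 24 to 23.
After: Prep→Purify→Assay→Quantify = 17+5+1+7 = 30 → 30 hours.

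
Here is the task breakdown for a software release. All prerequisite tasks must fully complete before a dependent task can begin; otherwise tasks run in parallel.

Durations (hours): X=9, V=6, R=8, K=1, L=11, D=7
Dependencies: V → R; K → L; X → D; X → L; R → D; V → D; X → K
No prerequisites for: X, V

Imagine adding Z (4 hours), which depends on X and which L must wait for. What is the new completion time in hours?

24

Originally the plan takes 21 hours.
With Z inserted, L now waits for max(K, X, Z).
New critical path: X→Z→L = 9+4+11 = 24 ⇒ 24 hours.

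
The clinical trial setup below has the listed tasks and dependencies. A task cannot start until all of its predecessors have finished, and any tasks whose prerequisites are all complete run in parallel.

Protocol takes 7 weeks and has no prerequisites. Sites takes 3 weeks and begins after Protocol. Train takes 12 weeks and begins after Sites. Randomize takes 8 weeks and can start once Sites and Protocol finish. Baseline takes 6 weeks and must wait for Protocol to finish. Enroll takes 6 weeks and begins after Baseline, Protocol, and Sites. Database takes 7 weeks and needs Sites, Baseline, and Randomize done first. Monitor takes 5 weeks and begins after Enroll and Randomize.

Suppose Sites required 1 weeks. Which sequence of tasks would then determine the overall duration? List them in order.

Protocol, Baseline, Enroll, Monitor

Baseline: Protocol→Sites→Randomize→Database = 7+3+8+7 = 25 → 25 weeks.
Since Sites is critical, the -2 change carries straight to that chain (now 23 weeks).
The binding chain switches to Protocol→Baseline→Enroll→Monitor = 7+6+6+5 = 24; finish 24 weeks.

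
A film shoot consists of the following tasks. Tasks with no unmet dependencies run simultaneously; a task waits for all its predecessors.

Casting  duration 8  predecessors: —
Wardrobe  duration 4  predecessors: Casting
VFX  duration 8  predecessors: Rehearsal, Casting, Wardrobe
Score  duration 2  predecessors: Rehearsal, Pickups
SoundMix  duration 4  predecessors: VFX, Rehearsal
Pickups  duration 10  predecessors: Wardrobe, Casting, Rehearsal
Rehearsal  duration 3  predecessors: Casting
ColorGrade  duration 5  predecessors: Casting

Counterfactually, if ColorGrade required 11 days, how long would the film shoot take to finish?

Actual critical path: Casting→Wardrobe→Pickups→Score = 8+4+10+2 = 24 ⇒ 24 days.
ColorGrade is off the critical path — its longest chain is 13 days, giving 11 of slack.
The critical path is still Casting→Wardrobe→Pickups→Score; finish is now 24 days.

24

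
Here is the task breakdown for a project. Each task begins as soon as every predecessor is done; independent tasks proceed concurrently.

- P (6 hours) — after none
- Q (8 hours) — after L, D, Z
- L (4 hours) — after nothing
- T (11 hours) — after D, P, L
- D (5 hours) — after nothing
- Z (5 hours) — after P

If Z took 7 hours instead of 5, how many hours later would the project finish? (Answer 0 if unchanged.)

2

Baseline: P→Z→Q = 6+5+8 = 19 → 19 hours.
Z is on the critical path; changing it to 7 makes that path 21 hours.
No other chain overtakes it, so the finish is 21 hours.
Change in finish: 21 − 19 = +2 hours.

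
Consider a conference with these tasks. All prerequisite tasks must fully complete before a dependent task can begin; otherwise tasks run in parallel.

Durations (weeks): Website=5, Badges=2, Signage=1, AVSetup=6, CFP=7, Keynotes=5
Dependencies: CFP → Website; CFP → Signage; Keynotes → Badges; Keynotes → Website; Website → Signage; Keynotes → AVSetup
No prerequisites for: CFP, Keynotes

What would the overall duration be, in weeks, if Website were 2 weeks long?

The binding path is CFP→Website→Signage = 7+5+1 = 13; finish at 13 weeks.
Since Website is critical, the -3 change carries straight to that chain (now 10 weeks).
New critical path: Keynotes→AVSetup = 5+6 = 11 ⇒ 11 weeks.

11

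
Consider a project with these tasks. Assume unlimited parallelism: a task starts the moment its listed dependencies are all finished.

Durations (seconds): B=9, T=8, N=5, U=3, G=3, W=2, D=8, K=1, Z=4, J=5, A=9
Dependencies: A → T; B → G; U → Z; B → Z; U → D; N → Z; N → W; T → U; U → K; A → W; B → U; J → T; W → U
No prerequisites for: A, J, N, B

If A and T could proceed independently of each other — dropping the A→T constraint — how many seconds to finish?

24

Original critical path: A→T→U→D = 9+8+3+8 = 28 ⇒ 28 seconds.
Without A→T, T's earliest start moves from 9 to 5.
The longest chain is now J→T→U→D = 5+8+3+8 = 24, so the job takes 24 seconds.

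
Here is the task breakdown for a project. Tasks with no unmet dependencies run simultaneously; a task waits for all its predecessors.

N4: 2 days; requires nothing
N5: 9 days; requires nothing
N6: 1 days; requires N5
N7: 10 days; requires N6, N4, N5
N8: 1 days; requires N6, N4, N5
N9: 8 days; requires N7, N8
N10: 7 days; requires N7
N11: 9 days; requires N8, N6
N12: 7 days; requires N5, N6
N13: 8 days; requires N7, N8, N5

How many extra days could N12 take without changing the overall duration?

N5→N6→N7→N9 = 9+1+10+8 = 28 sets the makespan at 28 days.
The longest chain containing N12 totals 17 days.
Float = 28 − 17 = 11.

11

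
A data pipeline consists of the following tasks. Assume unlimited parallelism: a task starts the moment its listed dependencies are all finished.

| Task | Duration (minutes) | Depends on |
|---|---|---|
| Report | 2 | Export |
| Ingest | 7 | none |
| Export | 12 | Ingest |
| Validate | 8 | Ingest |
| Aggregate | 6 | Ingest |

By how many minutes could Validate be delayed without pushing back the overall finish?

Critical path: Ingest→Export→Report = 7+12+2 = 21, so the finish is 21 minutes.
The longest chain containing Validate totals 15 minutes.
So Validate can slip 21 − 15 = 6 minutes.

6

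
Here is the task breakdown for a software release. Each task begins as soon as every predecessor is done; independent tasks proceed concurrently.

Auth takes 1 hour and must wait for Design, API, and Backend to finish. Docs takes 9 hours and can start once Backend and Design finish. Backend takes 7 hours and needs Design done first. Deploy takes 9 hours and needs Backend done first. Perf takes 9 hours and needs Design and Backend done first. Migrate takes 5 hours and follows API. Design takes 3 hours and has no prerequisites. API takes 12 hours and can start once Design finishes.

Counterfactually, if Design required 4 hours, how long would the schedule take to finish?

21

The binding path is Design→API→Migrate = 3+12+5 = 20; finish at 20 hours.
Design is on the critical path; changing it to 4 makes that path 21 hours.
That remains the longest chain; total 21 hours.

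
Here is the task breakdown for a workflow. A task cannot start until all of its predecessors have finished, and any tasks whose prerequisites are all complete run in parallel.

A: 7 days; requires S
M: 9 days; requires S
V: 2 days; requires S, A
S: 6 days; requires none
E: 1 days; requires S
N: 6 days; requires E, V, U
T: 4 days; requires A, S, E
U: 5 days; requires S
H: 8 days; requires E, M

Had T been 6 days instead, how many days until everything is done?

Baseline: S→M→H = 6+9+8 = 23 → 23 days.
T is off the critical path — its longest chain is 17 days, giving 6 of slack.
That remains the longest chain; total 23 days.

23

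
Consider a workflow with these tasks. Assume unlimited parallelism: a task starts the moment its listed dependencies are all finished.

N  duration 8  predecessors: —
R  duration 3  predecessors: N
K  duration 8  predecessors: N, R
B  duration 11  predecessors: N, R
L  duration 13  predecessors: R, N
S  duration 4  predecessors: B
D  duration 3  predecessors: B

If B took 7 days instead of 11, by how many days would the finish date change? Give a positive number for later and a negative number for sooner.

-2

Critical path before the change: N→R→B→S = 8+3+11+4 = 26 giving 26 days.
Since B is critical, the -4 change carries straight to that chain (now 22 days).
New critical path: N→R→L = 8+3+13 = 24 ⇒ 24 days.
Change in finish: 24 − 26 = -2 days.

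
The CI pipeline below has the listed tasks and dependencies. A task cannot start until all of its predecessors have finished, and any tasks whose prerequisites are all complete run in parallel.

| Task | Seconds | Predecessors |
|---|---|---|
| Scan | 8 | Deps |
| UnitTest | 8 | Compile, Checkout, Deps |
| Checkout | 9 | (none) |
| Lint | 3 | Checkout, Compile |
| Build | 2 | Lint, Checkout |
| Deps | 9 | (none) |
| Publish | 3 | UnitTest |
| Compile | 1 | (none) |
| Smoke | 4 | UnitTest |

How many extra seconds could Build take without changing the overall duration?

7

Checkout→UnitTest→Smoke = 9+8+4 = 21 sets the makespan at 21 seconds.
The longest chain containing Build totals 14 seconds.
Slack of Build = 19 − 12 = 7 seconds.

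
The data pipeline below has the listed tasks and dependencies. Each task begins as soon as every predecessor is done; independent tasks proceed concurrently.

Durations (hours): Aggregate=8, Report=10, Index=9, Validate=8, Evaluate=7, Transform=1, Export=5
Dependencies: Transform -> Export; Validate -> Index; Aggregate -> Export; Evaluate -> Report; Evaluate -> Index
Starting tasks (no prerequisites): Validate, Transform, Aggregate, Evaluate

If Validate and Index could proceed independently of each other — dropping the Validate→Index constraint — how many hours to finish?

17

Original critical path: Validate→Index = 8+9 = 17 ⇒ 17 hours.
Without Validate→Index, Index's earliest start moves from 8 to 7.
The longest chain is now Evaluate→Report = 7+10 = 17, so the schedule takes 17 hours.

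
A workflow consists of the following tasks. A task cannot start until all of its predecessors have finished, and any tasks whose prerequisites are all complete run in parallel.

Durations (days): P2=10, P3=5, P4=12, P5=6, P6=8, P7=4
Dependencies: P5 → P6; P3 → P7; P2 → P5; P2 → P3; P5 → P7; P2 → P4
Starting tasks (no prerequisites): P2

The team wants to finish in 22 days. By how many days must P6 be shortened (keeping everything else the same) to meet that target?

2

Current finish: 24 days; target: 22.
P6 is on every critical path, so each day cut from P6 cuts the finish by one (this holds down to a finish of 22).
Need 24 − 22 = 2 days off P6 → P6 becomes 6 days, finish becomes 22.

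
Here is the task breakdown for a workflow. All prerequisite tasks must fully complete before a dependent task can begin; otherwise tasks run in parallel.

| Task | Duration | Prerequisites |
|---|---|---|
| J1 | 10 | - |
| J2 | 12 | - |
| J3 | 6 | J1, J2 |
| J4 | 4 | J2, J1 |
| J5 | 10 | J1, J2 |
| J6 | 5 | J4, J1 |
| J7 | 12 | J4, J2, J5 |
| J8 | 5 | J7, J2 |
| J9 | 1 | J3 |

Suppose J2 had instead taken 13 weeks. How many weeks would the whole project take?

40

Actual critical path: J2→J5→J7→J8 = 12+10+12+5 = 39 ⇒ 39 weeks.
J2 is on the critical path; changing it to 13 makes that path 40 weeks.
That remains the longest chain; total 40 weeks.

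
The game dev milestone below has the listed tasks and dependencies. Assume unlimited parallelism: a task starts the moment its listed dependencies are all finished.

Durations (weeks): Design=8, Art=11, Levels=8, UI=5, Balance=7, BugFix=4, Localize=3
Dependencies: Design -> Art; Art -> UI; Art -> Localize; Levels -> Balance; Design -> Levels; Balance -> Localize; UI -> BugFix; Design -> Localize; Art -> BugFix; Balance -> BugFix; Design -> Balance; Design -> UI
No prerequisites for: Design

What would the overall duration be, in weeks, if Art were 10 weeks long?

Critical path before the change: Design→Art→UI→BugFix = 8+11+5+4 = 28 giving 28 weeks.
Since Art is critical, the -1 change carries straight to that chain (now 27 weeks).
That remains the longest chain; total 27 weeks.

27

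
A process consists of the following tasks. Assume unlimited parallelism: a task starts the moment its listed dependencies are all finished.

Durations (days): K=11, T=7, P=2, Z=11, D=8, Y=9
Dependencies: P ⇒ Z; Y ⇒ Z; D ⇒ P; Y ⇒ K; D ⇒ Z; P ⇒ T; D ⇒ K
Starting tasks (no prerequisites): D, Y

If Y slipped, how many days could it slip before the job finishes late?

D→P→Z = 8+2+11 = 21 sets the makespan at 21 days.
Y finishes as early as 9 and must finish by 10.
Slack of Y = 1 − 0 = 1 day.

1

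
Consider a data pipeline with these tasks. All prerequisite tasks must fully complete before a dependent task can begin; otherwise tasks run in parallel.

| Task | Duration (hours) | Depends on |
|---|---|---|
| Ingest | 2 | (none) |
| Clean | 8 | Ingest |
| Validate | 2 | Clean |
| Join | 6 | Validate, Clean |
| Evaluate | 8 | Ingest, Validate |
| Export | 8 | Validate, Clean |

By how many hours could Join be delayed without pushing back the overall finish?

2

Critical path: Ingest→Clean→Validate→Evaluate = 2+8+2+8 = 20, so the finish is 20 hours.
Join finishes as early as 18 and must finish by 20.
So Join can slip 20 − 18 = 2 hours.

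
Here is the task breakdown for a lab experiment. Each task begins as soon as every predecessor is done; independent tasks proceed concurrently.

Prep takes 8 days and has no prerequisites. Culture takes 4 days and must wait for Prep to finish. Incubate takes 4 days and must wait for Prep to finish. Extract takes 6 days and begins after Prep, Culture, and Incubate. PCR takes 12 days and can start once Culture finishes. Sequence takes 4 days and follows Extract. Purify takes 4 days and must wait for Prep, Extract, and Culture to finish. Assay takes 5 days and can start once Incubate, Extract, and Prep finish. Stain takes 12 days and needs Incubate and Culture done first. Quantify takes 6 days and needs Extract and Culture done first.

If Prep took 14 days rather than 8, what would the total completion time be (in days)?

Actual critical path: Prep→Culture→Extract→Quantify = 8+4+6+6 = 24 ⇒ 24 days.
Prep is on the critical path; changing it to 14 makes that path 30 days.
No other chain overtakes it, so the finish is 30 days.

30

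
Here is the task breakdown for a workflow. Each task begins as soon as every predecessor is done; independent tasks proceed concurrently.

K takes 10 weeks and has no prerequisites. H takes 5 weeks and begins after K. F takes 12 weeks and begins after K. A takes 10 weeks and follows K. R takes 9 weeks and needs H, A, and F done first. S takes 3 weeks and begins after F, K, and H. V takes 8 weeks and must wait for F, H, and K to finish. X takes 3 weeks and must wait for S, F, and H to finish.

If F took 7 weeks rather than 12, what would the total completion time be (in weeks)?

29

As given, the longest chain is K→F→R = 10+12+9 = 31, so the finish is 31 weeks.
F is on the critical path; changing it to 7 makes that path 26 weeks.
Now K→A→R = 10+10+9 = 29 is longest, so the finish becomes 29 weeks.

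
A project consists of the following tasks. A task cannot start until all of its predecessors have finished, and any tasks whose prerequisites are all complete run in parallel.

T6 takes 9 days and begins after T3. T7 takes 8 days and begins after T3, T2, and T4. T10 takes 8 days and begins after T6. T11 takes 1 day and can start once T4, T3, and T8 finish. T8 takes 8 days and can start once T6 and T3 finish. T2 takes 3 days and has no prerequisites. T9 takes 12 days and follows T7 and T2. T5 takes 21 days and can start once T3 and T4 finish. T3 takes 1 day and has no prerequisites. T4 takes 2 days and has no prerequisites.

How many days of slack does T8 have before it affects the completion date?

4

Critical path: T2→T7→T9 = 3+8+12 = 23, so the finish is 23 days.
T8 finishes as early as 18 and must finish by 22.
Slack of T8 = 14 − 10 = 4 days.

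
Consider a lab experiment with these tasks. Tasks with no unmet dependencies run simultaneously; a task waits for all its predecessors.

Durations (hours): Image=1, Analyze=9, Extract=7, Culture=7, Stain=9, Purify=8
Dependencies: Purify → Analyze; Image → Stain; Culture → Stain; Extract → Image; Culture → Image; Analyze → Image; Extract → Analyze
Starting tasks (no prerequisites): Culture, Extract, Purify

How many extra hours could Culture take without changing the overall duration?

The longest chain is Purify→Analyze→Image→Stain = 8+9+1+9 = 27; overall finish 27 hours.
Longest path through Culture: 17 hours (earliest finish 7, latest finish 17).
So Culture can slip 17 − 7 = 10 hours.

10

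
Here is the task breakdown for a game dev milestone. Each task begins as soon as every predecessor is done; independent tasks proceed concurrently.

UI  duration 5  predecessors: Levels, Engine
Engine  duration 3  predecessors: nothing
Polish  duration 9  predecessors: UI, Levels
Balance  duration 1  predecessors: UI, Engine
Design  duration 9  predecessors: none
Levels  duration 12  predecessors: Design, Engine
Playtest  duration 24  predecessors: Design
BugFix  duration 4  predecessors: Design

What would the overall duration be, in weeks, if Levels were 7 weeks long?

Critical path before the change: Design→Levels→UI→Polish = 9+12+5+9 = 35 giving 35 weeks.
Since Levels is critical, the -5 change carries straight to that chain (now 30 weeks).
New critical path: Design→Playtest = 9+24 = 33 ⇒ 33 weeks.

33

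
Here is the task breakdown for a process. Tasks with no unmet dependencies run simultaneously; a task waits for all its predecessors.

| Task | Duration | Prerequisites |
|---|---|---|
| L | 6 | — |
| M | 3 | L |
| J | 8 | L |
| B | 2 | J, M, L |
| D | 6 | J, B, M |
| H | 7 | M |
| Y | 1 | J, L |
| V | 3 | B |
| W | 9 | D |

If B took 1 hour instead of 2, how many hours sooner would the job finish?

As given, the longest chain is L→J→B→D→W = 6+8+2+6+9 = 31, so the finish is 31 hours.
B lies on that path, so at 1 hour the path becomes 30 hours.
The critical path is still L→J→B→D→W; finish is now 30 hours.
Change in finish: 30 − 31 = -1 hours.

1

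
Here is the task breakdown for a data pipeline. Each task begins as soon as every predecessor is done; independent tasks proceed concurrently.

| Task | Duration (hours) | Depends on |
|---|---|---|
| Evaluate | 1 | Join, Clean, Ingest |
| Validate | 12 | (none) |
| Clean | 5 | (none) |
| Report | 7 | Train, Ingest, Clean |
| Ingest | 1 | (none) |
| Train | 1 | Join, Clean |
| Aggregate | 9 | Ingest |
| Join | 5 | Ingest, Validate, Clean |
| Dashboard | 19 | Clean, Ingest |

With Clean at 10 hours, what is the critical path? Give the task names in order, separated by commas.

Actual critical path: Validate→Join→Train→Report = 12+5+1+7 = 25 ⇒ 25 hours.
Clean has 1 hour of float (longest path through it is 24).
The binding chain switches to Clean→Dashboard = 10+19 = 29; finish 29 hours.

Clean, Dashboard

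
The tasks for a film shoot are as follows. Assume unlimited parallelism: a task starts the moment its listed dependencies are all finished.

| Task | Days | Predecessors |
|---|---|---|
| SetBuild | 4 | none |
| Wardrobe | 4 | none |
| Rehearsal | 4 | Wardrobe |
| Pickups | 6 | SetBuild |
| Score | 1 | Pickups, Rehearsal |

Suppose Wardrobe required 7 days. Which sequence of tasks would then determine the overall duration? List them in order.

As given, the longest chain is SetBuild→Pickups→Score = 4+6+1 = 11, so the finish is 11 days.
Wardrobe is off the critical path — its longest chain is 9 days, giving 2 of slack.
The binding chain switches to Wardrobe→Rehearsal→Score = 7+4+1 = 12; finish 12 days.

Wardrobe, Rehearsal, Score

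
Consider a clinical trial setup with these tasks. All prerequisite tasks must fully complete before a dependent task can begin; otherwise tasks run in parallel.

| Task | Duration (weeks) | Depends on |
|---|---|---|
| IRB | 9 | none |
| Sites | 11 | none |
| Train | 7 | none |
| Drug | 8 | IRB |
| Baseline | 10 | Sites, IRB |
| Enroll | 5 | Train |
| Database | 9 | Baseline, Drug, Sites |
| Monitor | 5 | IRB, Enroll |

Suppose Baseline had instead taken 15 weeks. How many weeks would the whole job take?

35

Actual critical path: Sites→Baseline→Database = 11+10+9 = 30 ⇒ 30 weeks.
Baseline lies on that path, so at 15 weeks the path becomes 35 weeks.
That remains the longest chain; total 35 weeks.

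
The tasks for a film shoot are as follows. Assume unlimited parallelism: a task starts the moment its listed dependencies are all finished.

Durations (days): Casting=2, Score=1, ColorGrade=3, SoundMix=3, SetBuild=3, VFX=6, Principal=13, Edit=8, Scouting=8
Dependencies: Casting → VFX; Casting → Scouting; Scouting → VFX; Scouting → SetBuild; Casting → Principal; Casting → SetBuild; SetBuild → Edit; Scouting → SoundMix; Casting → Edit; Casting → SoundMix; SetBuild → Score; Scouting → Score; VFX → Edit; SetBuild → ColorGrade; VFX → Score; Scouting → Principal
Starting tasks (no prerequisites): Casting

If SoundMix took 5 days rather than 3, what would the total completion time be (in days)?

24

The binding path is Casting→Scouting→VFX→Edit = 2+8+6+8 = 24; finish at 24 days.
The longest path through SoundMix is only 13 days, so SoundMix has float 11.
No other chain overtakes it, so the finish is 24 days.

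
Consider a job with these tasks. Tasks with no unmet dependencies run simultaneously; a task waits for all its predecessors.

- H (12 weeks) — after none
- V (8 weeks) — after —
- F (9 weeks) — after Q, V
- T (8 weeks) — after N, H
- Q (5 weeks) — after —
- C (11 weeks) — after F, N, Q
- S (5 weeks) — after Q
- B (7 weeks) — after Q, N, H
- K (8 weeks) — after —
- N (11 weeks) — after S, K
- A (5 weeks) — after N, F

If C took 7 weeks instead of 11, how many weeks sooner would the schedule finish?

3

Critical path before the change: Q→S→N→C = 5+5+11+11 = 32 giving 32 weeks.
Since C is critical, the -4 change carries straight to that chain (now 28 weeks).
Now Q→S→N→T = 5+5+11+8 = 29 is longest, so the finish becomes 29 weeks.
Change in finish: 29 − 32 = -3 weeks.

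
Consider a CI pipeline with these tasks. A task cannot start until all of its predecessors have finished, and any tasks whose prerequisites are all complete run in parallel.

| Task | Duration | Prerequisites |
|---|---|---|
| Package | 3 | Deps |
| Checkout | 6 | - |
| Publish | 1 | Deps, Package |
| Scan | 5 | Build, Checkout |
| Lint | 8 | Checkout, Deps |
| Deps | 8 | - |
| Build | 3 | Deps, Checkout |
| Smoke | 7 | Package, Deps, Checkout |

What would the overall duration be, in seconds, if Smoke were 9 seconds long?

20

The binding path is Deps→Package→Smoke = 8+3+7 = 18; finish at 18 seconds.
Smoke lies on that path, so at 9 seconds the path becomes 20 seconds.
No other chain overtakes it, so the finish is 20 seconds.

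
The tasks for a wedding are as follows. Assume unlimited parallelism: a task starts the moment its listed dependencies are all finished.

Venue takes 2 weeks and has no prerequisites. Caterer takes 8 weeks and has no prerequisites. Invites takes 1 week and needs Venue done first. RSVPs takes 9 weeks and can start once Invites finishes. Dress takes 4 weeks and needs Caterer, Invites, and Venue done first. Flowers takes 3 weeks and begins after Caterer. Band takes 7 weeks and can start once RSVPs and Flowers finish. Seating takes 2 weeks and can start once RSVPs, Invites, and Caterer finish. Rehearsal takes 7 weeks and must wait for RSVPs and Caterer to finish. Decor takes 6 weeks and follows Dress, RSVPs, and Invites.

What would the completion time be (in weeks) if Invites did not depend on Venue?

With the dependency in place, Venue→Invites→RSVPs→Band = 2+1+9+7 = 19 sets the finish at 19 weeks.
Without Venue→Invites, Invites's earliest start moves from 2 to 0.
New critical path: Caterer→Dress→Decor = 8+4+6 = 18 ⇒ 18 weeks.

18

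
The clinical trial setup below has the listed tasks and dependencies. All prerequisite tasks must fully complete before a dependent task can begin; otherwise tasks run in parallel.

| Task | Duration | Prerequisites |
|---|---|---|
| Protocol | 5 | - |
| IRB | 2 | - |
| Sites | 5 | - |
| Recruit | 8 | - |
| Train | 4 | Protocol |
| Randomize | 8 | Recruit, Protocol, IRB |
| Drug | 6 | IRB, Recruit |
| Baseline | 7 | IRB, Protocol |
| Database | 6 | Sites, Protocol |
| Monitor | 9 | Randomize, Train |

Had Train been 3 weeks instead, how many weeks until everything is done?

The binding path is Recruit→Randomize→Monitor = 8+8+9 = 25; finish at 25 weeks.
Train has 7 weeks of float (longest path through it is 18).
That remains the longest chain; total 25 weeks.

25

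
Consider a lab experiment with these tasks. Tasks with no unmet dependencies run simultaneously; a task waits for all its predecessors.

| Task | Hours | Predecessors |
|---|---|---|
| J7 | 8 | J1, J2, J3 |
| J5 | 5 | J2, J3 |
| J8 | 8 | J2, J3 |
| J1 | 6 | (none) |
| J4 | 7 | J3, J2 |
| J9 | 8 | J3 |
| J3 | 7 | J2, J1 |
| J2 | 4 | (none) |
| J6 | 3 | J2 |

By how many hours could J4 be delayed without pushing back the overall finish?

1

J1→J3→J7 = 6+7+8 = 21 sets the makespan at 21 hours.
J4 finishes as early as 20 and must finish by 21.
Slack of J4 = 14 − 13 = 1 hour.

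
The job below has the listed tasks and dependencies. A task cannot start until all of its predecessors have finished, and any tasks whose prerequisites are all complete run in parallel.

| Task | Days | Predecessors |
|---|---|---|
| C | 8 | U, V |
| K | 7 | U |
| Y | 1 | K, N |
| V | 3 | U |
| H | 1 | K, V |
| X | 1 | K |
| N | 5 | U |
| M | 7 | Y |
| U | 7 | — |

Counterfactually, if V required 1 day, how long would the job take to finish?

Critical path before the change: U→K→Y→M = 7+7+1+7 = 22 giving 22 days.
V is off the critical path — its longest chain is 18 days, giving 4 of slack.
No other chain overtakes it, so the finish is 22 days.

22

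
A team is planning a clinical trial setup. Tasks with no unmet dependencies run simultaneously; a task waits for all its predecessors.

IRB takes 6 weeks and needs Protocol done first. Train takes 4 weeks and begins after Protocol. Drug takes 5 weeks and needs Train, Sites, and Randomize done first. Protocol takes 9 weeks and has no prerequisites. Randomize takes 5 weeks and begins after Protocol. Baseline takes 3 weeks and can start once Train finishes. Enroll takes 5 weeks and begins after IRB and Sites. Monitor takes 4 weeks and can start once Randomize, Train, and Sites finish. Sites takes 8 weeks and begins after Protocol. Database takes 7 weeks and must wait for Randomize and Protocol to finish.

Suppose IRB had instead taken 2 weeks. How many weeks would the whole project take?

22

The binding path is Protocol→Sites→Drug = 9+8+5 = 22; finish at 22 weeks.
IRB is off the critical path — its longest chain is 20 weeks, giving 2 of slack.
That remains the longest chain; total 22 weeks.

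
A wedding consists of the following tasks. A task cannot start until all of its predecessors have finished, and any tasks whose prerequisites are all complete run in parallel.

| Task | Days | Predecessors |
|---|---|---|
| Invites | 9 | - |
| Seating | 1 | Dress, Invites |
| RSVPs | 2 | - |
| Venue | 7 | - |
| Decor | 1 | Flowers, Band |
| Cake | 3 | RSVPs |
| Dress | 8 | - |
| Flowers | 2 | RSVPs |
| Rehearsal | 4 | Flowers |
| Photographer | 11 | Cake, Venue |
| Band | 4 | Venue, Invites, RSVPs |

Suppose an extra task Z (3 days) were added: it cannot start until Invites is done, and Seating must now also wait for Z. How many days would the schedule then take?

Originally the schedule takes 18 days.
With Z inserted, Seating now waits for max(Dress, Invites, Z).
New critical path: Venue→Photographer = 7+11 = 18 ⇒ 18 days.

18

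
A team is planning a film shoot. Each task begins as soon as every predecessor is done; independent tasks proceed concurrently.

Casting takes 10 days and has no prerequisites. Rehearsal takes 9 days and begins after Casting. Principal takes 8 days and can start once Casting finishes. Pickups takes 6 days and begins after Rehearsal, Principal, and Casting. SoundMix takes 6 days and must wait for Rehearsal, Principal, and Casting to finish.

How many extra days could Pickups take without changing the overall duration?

0

Casting→Rehearsal→Pickups = 10+9+6 = 25 sets the makespan at 25 days.
The longest chain containing Pickups totals 25 days.
Float = 25 − 25 = 0.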